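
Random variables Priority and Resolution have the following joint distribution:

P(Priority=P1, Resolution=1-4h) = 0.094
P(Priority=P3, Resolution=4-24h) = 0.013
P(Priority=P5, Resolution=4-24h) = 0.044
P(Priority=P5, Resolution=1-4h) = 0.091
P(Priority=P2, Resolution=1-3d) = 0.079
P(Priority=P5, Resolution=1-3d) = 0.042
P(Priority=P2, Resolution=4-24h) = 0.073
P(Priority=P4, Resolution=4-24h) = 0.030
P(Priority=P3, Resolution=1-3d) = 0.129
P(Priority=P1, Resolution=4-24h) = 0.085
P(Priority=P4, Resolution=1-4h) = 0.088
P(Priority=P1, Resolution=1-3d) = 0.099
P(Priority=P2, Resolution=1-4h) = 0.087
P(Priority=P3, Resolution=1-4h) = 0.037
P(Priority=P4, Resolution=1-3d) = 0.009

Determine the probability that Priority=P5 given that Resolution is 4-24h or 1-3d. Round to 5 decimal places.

P(Resolution=4-24h) = 0.085 + 0.073 + 0.013 + 0.030 + 0.044 = 0.245.
P(Resolution=1-3d) = 0.099 + 0.079 + 0.129 + 0.009 + 0.042 = 0.358.
P(Resolution ∈ {4-24h, 1-3d}) = 0.245 + 0.358 = 0.603; P(Priority=P5, Resolution ∈ {4-24h, 1-3d}) = 0.044 + 0.042 = 0.086.
P(Priority=P5 | Resolution ∈ {4-24h, 1-3d}) = 0.086/0.603 = 0.14262.

0.14262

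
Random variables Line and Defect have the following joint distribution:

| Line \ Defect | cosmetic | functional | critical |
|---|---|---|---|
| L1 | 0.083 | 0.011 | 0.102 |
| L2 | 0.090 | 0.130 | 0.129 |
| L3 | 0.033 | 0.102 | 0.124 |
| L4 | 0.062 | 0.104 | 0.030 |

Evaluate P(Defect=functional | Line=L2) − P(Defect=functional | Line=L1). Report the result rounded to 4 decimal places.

0.3164

P(Line=L2) = 0.090 + 0.130 + 0.129 = 0.349; P(Defect=functional | Line=L2) = 0.130/0.349 = 0.37249.
P(Line=L1) = 0.083 + 0.011 + 0.102 = 0.196; P(Defect=functional | Line=L1) = 0.011/0.196 = 0.05612.
Difference = 0.3164.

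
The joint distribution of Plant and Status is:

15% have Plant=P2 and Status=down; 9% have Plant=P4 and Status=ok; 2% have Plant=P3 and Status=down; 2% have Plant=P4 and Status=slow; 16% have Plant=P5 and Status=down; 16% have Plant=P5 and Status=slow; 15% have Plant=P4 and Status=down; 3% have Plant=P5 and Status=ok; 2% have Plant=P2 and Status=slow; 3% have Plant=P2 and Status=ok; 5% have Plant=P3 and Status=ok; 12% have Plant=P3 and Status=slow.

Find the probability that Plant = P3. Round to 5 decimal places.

P(Plant=P3) = 0.05 + 0.12 + 0.02 = 0.19.

0.19000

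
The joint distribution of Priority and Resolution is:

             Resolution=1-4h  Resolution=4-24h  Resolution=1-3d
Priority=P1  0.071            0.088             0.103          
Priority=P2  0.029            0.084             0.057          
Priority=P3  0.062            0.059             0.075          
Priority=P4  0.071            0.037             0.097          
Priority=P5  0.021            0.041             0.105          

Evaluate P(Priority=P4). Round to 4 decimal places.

0.2050

P(Priority=P4) = 0.071 + 0.037 + 0.097 = 0.205.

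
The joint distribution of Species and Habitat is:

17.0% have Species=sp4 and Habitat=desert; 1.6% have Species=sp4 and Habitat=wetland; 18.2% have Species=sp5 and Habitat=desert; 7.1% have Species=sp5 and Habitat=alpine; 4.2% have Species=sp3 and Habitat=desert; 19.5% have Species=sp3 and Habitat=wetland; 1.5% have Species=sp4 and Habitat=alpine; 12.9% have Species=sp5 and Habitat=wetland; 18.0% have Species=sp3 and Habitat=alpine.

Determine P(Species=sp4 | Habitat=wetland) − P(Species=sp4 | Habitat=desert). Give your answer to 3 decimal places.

-0.384

P(Habitat=wetland) = 0.195 + 0.016 + 0.129 = 0.340; P(Species=sp4 | Habitat=wetland) = 0.016/0.340 = 0.0471.
P(Habitat=desert) = 0.042 + 0.170 + 0.182 = 0.394; P(Species=sp4 | Habitat=desert) = 0.170/0.394 = 0.4315.
Difference = -0.384.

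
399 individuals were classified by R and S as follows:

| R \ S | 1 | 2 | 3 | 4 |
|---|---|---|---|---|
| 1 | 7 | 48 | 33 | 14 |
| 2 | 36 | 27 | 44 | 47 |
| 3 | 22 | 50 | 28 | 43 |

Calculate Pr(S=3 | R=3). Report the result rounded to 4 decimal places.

Total with R=3: 22 + 50 + 28 + 43 = 143.
P(S=3 | R=3) = 28/143 = 0.1958.

0.1958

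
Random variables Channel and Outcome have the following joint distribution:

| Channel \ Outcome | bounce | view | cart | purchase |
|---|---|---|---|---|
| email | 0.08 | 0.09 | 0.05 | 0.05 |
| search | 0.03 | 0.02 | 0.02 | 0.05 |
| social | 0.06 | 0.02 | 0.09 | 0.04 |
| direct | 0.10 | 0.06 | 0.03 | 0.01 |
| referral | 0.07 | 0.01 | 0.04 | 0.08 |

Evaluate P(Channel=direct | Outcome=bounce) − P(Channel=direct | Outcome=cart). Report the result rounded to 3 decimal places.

P(Outcome=bounce) = 0.08 + 0.03 + 0.06 + 0.10 + 0.07 = 0.34; P(Channel=direct | Outcome=bounce) = 0.10/0.34 = 0.2941.
P(Outcome=cart) = 0.05 + 0.02 + 0.09 + 0.03 + 0.04 = 0.23; P(Channel=direct | Outcome=cart) = 0.03/0.23 = 0.1304.
Difference = 0.164.

0.164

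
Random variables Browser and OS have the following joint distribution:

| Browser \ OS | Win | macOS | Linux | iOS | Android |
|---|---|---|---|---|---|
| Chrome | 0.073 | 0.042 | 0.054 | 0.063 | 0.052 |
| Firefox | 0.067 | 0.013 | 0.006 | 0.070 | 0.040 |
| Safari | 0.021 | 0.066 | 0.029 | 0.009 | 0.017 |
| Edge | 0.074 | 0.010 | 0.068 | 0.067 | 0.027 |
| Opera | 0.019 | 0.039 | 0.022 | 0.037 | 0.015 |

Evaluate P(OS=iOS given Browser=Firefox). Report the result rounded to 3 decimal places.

P(Browser=Firefox) = 0.067 + 0.013 + 0.006 + 0.070 + 0.040 = 0.196.
P(OS=iOS | Browser=Firefox) = 0.070/0.196 = 0.357.

0.357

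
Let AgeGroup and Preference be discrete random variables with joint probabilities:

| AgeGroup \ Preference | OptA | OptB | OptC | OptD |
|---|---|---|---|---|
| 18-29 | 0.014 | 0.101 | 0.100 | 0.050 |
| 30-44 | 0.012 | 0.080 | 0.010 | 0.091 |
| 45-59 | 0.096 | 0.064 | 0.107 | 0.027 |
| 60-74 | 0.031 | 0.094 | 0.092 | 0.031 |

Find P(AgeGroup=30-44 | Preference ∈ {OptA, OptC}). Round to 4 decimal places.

P(Preference=OptA) = 0.014 + 0.012 + 0.096 + 0.031 = 0.153.
P(Preference=OptC) = 0.100 + 0.010 + 0.107 + 0.092 = 0.309.
P(Preference ∈ {OptA, OptC}) = 0.153 + 0.309 = 0.462; P(AgeGroup=30-44, Preference ∈ {OptA, OptC}) = 0.012 + 0.010 = 0.022.
P(AgeGroup=30-44 | Preference ∈ {OptA, OptC}) = 0.022/0.462 = 0.0476.

0.0476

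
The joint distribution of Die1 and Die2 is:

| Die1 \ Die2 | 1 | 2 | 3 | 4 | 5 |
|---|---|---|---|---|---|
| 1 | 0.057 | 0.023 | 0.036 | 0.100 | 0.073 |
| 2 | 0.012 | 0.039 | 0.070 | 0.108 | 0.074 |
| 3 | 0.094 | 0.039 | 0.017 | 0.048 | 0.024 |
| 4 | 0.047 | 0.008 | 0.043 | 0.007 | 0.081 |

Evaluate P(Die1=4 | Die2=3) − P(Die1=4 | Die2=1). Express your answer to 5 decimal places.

P(Die2=3) = 0.036 + 0.070 + 0.017 + 0.043 = 0.166; P(Die1=4 | Die2=3) = 0.043/0.166 = 0.259036.
P(Die2=1) = 0.057 + 0.012 + 0.094 + 0.047 = 0.210; P(Die1=4 | Die2=1) = 0.047/0.210 = 0.223810.
Difference = 0.03523.

0.03523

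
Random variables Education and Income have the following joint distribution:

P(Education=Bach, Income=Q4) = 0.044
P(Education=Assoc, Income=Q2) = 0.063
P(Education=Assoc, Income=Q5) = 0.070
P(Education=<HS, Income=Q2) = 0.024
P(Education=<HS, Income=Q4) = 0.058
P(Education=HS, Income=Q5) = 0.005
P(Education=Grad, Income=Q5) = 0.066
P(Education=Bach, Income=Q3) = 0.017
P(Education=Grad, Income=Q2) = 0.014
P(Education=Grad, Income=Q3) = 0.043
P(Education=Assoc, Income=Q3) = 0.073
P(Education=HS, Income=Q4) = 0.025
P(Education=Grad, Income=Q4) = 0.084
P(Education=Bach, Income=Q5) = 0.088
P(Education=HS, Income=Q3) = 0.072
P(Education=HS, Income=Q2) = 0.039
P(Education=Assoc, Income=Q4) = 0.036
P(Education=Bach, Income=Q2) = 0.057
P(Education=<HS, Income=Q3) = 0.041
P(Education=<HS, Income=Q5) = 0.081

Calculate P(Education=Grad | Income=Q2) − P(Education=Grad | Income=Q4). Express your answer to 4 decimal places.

-0.2690

P(Income=Q2) = 0.024 + 0.039 + 0.063 + 0.057 + 0.014 = 0.197; P(Education=Grad | Income=Q2) = 0.014/0.197 = 0.07107.
P(Income=Q4) = 0.058 + 0.025 + 0.036 + 0.044 + 0.084 = 0.247; P(Education=Grad | Income=Q4) = 0.084/0.247 = 0.34008.
Difference = -0.2690.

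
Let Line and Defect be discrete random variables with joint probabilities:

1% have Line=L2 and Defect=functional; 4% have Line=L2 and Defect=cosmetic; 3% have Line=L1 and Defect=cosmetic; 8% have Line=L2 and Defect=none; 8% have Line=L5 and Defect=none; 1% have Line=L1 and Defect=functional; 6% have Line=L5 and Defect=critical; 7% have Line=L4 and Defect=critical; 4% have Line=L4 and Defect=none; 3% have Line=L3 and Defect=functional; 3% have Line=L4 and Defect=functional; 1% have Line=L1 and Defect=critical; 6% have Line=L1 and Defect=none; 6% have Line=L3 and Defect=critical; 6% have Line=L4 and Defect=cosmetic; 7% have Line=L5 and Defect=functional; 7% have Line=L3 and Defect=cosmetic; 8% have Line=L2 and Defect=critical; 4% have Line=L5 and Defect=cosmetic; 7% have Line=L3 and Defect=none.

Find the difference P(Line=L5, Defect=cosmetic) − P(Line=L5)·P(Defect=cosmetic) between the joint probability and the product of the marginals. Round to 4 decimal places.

-0.0200

P(Line=L5) = 0.08 + 0.04 + 0.07 + 0.06 = 0.25.
P(Defect=cosmetic) = 0.03 + 0.04 + 0.07 + 0.06 + 0.04 = 0.24.
P(Line=L5, Defect=cosmetic) − P(Line=L5)P(Defect=cosmetic) = 0.04 − 0.25×0.24 = -0.0200.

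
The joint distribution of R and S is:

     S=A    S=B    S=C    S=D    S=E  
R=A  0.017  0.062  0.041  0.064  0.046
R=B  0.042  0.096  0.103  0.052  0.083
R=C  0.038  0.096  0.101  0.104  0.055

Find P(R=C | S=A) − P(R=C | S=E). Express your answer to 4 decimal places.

P(S=A) = 0.017 + 0.042 + 0.038 = 0.097; P(R=C | S=A) = 0.038/0.097 = 0.39175.
P(S=E) = 0.046 + 0.083 + 0.055 = 0.184; P(R=C | S=E) = 0.055/0.184 = 0.29891.
Difference = 0.0928.

0.0928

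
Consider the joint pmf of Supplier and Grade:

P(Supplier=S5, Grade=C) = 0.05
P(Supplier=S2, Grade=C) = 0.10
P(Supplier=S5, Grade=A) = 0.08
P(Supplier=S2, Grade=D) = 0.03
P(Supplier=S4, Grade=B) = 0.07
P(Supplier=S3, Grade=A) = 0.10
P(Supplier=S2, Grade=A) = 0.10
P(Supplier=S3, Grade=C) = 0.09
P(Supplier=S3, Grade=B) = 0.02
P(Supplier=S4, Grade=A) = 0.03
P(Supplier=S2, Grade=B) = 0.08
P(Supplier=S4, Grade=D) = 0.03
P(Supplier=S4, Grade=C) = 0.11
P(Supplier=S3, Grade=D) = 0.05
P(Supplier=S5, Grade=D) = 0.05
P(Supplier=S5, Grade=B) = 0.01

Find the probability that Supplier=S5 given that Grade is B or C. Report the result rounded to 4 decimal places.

P(Grade=B) = 0.08 + 0.02 + 0.07 + 0.01 = 0.18.
P(Grade=C) = 0.10 + 0.09 + 0.11 + 0.05 = 0.35.
P(Grade ∈ {B, C}) = 0.18 + 0.35 = 0.53; P(Supplier=S5, Grade ∈ {B, C}) = 0.01 + 0.05 = 0.06.
P(Supplier=S5 | Grade ∈ {B, C}) = 0.06/0.53 = 0.1132.

0.1132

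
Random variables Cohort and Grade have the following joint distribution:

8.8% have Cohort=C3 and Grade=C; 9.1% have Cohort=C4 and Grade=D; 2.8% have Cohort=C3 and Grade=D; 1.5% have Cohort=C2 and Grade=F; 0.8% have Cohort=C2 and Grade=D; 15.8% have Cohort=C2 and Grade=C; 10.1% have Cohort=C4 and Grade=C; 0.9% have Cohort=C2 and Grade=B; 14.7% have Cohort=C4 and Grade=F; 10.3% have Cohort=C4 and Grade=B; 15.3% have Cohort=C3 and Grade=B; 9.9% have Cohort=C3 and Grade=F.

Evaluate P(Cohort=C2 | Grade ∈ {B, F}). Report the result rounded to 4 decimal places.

0.0456

P(Grade=B) = 0.009 + 0.153 + 0.103 = 0.265.
P(Grade=F) = 0.015 + 0.099 + 0.147 = 0.261.
P(Grade ∈ {B, F}) = 0.265 + 0.261 = 0.526; P(Cohort=C2, Grade ∈ {B, F}) = 0.009 + 0.015 = 0.024.
P(Cohort=C2 | Grade ∈ {B, F}) = 0.024/0.526 = 0.0456.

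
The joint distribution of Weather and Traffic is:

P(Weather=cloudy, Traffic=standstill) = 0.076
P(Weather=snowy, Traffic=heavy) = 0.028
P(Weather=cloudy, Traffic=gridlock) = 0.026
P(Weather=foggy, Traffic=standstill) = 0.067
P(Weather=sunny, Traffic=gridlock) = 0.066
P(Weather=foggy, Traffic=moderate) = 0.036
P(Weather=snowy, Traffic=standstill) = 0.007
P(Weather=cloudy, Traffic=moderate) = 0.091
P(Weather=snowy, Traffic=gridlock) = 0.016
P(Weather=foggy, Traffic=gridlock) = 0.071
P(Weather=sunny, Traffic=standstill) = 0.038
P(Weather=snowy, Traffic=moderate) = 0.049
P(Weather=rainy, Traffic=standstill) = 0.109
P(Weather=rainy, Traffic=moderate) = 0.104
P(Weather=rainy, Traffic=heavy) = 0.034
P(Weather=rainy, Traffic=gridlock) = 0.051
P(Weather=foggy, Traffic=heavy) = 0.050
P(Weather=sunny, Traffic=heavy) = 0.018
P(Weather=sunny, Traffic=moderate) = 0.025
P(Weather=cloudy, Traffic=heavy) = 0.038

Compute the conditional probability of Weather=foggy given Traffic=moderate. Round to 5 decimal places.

P(Traffic=moderate) = 0.025 + 0.091 + 0.104 + 0.049 + 0.036 = 0.305.
P(Weather=foggy | Traffic=moderate) = 0.036/0.305 = 0.11803.

0.11803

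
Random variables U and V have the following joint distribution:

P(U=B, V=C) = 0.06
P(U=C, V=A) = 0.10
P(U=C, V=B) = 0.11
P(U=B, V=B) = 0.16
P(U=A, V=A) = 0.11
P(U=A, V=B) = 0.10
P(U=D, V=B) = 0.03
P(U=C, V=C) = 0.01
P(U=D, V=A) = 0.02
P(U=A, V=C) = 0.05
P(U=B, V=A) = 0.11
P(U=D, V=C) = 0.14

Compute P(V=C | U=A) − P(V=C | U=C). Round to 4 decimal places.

P(U=A) = 0.11 + 0.10 + 0.05 = 0.26; P(V=C | U=A) = 0.05/0.26 = 0.19231.
P(U=C) = 0.10 + 0.11 + 0.01 = 0.22; P(V=C | U=C) = 0.01/0.22 = 0.04545.
Difference = 0.1469.

0.1469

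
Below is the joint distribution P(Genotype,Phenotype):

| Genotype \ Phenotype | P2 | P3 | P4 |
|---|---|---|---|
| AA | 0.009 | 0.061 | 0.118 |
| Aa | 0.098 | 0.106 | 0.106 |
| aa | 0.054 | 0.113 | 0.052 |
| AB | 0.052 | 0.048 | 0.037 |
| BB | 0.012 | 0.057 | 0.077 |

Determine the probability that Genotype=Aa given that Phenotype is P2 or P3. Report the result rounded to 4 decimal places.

P(Phenotype=P2) = 0.009 + 0.098 + 0.054 + 0.052 + 0.012 = 0.225.
P(Phenotype=P3) = 0.061 + 0.106 + 0.113 + 0.048 + 0.057 = 0.385.
P(Phenotype ∈ {P2, P3}) = 0.225 + 0.385 = 0.610; P(Genotype=Aa, Phenotype ∈ {P2, P3}) = 0.098 + 0.106 = 0.204.
P(Genotype=Aa | Phenotype ∈ {P2, P3}) = 0.204/0.610 = 0.3344.

0.3344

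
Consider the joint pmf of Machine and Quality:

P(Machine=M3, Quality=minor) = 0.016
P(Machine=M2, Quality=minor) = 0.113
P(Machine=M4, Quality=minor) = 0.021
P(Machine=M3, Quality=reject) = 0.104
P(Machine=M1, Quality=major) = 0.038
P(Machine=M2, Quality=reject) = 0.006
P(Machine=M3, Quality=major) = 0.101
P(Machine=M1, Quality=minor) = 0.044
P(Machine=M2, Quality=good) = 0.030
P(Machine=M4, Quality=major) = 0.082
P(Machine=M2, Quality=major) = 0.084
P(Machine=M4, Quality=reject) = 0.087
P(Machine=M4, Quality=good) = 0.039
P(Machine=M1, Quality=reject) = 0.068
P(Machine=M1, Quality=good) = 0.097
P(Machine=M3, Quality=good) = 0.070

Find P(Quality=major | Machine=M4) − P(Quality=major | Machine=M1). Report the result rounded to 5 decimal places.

0.20423

P(Machine=M4) = 0.039 + 0.021 + 0.082 + 0.087 = 0.229; P(Quality=major | Machine=M4) = 0.082/0.229 = 0.358079.
P(Machine=M1) = 0.097 + 0.044 + 0.038 + 0.068 = 0.247; P(Quality=major | Machine=M1) = 0.038/0.247 = 0.153846.
Difference = 0.20423.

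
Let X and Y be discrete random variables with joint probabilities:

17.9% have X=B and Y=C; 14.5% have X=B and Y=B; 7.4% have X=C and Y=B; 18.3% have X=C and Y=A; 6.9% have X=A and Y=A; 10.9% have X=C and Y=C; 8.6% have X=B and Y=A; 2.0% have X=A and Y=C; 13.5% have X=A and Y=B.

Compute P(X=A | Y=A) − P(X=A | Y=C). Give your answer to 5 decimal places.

P(Y=A) = 0.069 + 0.086 + 0.183 = 0.338; P(X=A | Y=A) = 0.069/0.338 = 0.204142.
P(Y=C) = 0.020 + 0.179 + 0.109 = 0.308; P(X=A | Y=C) = 0.020/0.308 = 0.064935.
Difference = 0.13921.

0.13921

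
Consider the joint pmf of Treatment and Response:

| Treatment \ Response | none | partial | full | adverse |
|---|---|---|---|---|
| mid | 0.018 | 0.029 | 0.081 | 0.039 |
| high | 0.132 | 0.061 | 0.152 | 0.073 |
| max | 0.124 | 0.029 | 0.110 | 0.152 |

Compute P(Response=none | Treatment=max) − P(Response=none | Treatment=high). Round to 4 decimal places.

-0.0170

P(Treatment=max) = 0.124 + 0.029 + 0.110 + 0.152 = 0.415; P(Response=none | Treatment=max) = 0.124/0.415 = 0.29880.
P(Treatment=high) = 0.132 + 0.061 + 0.152 + 0.073 = 0.418; P(Response=none | Treatment=high) = 0.132/0.418 = 0.31579.
Difference = -0.0170.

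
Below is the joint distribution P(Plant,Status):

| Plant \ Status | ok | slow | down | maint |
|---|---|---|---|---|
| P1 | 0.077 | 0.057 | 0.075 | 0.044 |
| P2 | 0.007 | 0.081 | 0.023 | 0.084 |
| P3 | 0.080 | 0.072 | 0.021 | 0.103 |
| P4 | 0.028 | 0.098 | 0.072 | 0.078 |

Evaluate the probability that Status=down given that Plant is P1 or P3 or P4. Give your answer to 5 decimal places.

0.20870

P(Plant=P1) = 0.077 + 0.057 + 0.075 + 0.044 = 0.253.
P(Plant=P3) = 0.080 + 0.072 + 0.021 + 0.103 = 0.276.
P(Plant=P4) = 0.028 + 0.098 + 0.072 + 0.078 = 0.276.
P(Plant ∈ {P1, P3, P4}) = 0.253 + 0.276 + 0.276 = 0.805; P(Status=down, Plant ∈ {P1, P3, P4}) = 0.075 + 0.021 + 0.072 = 0.168.
P(Status=down | Plant ∈ {P1, P3, P4}) = 0.168/0.805 = 0.20870.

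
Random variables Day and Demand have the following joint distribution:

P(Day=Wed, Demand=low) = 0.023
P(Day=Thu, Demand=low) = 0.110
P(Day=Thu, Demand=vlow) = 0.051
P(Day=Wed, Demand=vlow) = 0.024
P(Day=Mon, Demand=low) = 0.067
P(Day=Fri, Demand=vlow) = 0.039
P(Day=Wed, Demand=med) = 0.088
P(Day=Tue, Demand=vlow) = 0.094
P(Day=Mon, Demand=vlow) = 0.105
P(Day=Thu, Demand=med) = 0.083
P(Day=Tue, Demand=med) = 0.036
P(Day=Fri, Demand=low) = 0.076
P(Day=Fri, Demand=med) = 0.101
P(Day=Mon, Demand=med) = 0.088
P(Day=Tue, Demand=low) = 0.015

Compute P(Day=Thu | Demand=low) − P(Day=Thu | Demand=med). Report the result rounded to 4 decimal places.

P(Demand=low) = 0.067 + 0.015 + 0.023 + 0.110 + 0.076 = 0.291; P(Day=Thu | Demand=low) = 0.110/0.291 = 0.37801.
P(Demand=med) = 0.088 + 0.036 + 0.088 + 0.083 + 0.101 = 0.396; P(Day=Thu | Demand=med) = 0.083/0.396 = 0.20960.
Difference = 0.1684.

0.1684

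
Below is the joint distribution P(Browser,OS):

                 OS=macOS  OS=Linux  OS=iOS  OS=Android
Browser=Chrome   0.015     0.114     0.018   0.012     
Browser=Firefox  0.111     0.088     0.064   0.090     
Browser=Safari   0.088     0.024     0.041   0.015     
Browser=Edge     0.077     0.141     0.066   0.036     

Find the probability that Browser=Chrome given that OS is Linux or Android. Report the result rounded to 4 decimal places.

P(OS=Linux) = 0.114 + 0.088 + 0.024 + 0.141 = 0.367.
P(OS=Android) = 0.012 + 0.090 + 0.015 + 0.036 = 0.153.
P(OS ∈ {Linux, Android}) = 0.367 + 0.153 = 0.520; P(Browser=Chrome, OS ∈ {Linux, Android}) = 0.114 + 0.012 = 0.126.
P(Browser=Chrome | OS ∈ {Linux, Android}) = 0.126/0.520 = 0.2423.

0.2423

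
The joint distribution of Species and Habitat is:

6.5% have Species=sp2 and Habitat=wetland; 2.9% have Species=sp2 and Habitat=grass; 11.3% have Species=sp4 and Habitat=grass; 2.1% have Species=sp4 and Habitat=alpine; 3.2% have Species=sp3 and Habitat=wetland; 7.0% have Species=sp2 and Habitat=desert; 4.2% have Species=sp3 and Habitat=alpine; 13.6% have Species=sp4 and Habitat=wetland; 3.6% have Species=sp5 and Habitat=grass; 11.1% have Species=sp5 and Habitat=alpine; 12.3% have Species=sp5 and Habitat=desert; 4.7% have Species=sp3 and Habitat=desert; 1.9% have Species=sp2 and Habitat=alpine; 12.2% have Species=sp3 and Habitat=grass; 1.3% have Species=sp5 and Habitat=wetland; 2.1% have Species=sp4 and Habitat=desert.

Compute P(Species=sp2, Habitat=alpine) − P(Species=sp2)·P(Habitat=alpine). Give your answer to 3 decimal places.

-0.016

P(Species=sp2) = 0.029 + 0.065 + 0.070 + 0.019 = 0.183.
P(Habitat=alpine) = 0.019 + 0.042 + 0.021 + 0.111 = 0.193.
P(Species=sp2, Habitat=alpine) − P(Species=sp2)P(Habitat=alpine) = 0.019 − 0.183×0.193 = -0.016.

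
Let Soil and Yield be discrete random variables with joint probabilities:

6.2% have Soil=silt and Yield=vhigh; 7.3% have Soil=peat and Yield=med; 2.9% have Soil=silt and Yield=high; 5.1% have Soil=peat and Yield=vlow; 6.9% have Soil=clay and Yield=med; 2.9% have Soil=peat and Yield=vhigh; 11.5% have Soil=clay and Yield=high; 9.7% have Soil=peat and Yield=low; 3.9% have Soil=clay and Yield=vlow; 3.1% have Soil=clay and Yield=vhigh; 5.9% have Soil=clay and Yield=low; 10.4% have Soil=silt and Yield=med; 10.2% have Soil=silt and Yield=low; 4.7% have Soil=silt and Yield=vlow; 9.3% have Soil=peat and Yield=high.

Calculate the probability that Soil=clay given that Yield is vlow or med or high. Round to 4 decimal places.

0.3597

P(Yield=vlow) = 0.039 + 0.047 + 0.051 = 0.137.
P(Yield=med) = 0.069 + 0.104 + 0.073 = 0.246.
P(Yield=high) = 0.115 + 0.029 + 0.093 = 0.237.
P(Yield ∈ {vlow, med, high}) = 0.137 + 0.246 + 0.237 = 0.620; P(Soil=clay, Yield ∈ {vlow, med, high}) = 0.039 + 0.069 + 0.115 = 0.223.
P(Soil=clay | Yield ∈ {vlow, med, high}) = 0.223/0.620 = 0.3597.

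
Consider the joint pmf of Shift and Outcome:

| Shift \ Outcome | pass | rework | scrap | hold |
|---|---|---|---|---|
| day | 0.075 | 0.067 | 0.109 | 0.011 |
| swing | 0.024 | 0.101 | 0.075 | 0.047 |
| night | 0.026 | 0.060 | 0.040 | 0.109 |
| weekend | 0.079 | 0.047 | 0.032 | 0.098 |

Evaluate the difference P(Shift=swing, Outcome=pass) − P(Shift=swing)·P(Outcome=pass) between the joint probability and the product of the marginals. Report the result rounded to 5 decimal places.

-0.02639

P(Shift=swing) = 0.024 + 0.101 + 0.075 + 0.047 = 0.247.
P(Outcome=pass) = 0.075 + 0.024 + 0.026 + 0.079 = 0.204.
P(Shift=swing, Outcome=pass) − P(Shift=swing)P(Outcome=pass) = 0.024 − 0.247×0.204 = -0.02639.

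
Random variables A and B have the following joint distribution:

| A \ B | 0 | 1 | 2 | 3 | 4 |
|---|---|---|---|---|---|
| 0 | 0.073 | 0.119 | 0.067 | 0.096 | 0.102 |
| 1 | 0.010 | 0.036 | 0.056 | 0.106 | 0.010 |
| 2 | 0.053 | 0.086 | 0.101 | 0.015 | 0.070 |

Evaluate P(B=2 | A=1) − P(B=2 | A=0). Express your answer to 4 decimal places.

0.1103

P(A=1) = 0.010 + 0.036 + 0.056 + 0.106 + 0.010 = 0.218; P(B=2 | A=1) = 0.056/0.218 = 0.25688.
P(A=0) = 0.073 + 0.119 + 0.067 + 0.096 + 0.102 = 0.457; P(B=2 | A=0) = 0.067/0.457 = 0.14661.
Difference = 0.1103.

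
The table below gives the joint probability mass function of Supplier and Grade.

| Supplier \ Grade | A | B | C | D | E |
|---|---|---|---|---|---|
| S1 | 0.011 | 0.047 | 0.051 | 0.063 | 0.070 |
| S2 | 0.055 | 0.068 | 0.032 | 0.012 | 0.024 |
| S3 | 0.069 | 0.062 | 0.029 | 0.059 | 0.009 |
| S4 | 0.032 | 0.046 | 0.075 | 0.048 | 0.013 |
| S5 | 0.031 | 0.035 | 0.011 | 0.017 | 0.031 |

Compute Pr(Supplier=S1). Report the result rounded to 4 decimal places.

0.2420

P(Supplier=S1) = 0.011 + 0.047 + 0.051 + 0.063 + 0.070 = 0.242.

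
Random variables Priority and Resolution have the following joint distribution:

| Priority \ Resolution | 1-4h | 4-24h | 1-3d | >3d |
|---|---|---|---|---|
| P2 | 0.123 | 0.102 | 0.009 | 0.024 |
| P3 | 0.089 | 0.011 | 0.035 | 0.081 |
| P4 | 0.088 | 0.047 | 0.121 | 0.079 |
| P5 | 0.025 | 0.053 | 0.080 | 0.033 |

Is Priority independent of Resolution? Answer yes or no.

no

P(Priority=P2) = 0.258 and P(Resolution=1-3d) = 0.245, so their product is 0.06321, but P(Priority=P2, Resolution=1-3d) = 0.009. Since these differ, Priority and Resolution are not independent.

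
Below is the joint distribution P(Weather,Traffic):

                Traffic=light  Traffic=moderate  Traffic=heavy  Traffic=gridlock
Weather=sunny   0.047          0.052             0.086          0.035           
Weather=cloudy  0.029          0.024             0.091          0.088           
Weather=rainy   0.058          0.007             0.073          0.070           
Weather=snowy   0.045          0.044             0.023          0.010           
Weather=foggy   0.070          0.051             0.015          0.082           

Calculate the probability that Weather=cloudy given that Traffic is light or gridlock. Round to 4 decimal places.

0.2191

P(Traffic=light) = 0.047 + 0.029 + 0.058 + 0.045 + 0.070 = 0.249.
P(Traffic=gridlock) = 0.035 + 0.088 + 0.070 + 0.010 + 0.082 = 0.285.
P(Traffic ∈ {light, gridlock}) = 0.249 + 0.285 = 0.534; P(Weather=cloudy, Traffic ∈ {light, gridlock}) = 0.029 + 0.088 = 0.117.
P(Weather=cloudy | Traffic ∈ {light, gridlock}) = 0.117/0.534 = 0.2191.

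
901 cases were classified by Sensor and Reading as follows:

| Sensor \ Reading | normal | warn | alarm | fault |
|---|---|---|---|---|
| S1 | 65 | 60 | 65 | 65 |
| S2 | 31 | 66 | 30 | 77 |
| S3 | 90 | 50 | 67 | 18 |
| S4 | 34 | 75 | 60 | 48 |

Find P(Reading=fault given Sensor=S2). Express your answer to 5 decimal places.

0.37745

Total with Sensor=S2: 31 + 66 + 30 + 77 = 204.
P(Reading=fault | Sensor=S2) = 77/204 = 0.37745.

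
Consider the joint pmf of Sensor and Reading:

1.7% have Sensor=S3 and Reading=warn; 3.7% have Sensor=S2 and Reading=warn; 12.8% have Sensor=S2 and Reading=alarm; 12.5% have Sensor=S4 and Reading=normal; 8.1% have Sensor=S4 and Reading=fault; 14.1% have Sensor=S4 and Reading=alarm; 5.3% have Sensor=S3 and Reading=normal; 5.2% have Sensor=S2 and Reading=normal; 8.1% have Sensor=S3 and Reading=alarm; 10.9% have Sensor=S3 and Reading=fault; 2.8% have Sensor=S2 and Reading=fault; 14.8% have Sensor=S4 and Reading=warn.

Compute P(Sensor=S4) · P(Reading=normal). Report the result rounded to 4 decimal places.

0.1139

P(Sensor=S4) = 0.125 + 0.148 + 0.141 + 0.081 = 0.495.
P(Reading=normal) = 0.052 + 0.053 + 0.125 = 0.230.
Product: 0.495 × 0.230 = 0.1139.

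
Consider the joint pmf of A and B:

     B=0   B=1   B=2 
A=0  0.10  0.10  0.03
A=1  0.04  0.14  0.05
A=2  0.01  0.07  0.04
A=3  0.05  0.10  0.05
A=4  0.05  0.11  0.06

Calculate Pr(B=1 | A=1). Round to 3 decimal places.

0.609

P(A=1) = 0.04 + 0.14 + 0.05 = 0.23.
P(B=1 | A=1) = 0.14/0.23 = 0.609.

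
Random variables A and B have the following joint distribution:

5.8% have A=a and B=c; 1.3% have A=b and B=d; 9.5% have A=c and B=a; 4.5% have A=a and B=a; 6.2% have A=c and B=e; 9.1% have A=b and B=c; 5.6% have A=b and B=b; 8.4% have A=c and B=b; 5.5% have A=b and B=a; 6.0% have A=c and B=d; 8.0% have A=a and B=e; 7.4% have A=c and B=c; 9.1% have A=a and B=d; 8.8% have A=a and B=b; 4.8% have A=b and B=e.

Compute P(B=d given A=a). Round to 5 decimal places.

P(A=a) = 0.045 + 0.088 + 0.058 + 0.091 + 0.080 = 0.362.
P(B=d | A=a) = 0.091/0.362 = 0.25138.

0.25138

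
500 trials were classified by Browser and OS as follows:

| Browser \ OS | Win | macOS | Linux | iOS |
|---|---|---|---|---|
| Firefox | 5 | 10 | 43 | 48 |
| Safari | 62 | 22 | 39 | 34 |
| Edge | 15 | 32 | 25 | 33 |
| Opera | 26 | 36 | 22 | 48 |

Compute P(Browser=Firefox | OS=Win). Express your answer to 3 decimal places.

Total with OS=Win: 5 + 62 + 15 + 26 = 108.
P(Browser=Firefox | OS=Win) = 5/108 = 0.046.

0.046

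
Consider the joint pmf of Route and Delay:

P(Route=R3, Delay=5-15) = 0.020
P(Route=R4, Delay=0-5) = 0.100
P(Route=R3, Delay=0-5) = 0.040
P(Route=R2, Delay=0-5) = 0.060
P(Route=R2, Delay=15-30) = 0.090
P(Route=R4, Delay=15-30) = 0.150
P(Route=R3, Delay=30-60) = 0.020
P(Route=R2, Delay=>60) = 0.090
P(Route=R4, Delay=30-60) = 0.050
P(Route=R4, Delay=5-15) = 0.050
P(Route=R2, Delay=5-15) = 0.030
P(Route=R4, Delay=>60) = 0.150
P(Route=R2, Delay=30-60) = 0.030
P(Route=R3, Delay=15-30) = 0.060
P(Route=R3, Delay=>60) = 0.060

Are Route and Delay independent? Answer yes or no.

yes

Every cell satisfies P(Route,Delay) = P(Route)·P(Delay). For instance P(Route=R4) = 0.500, P(Delay=0-5) = 0.200, and 0.500×0.200 = 0.100 matches the joint entry. So Route and Delay are independent.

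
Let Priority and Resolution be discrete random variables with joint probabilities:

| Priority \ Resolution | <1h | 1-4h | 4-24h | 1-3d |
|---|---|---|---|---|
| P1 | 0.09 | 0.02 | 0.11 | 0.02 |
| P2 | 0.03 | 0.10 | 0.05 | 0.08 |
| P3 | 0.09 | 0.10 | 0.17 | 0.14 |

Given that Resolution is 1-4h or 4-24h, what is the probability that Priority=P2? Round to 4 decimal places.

P(Resolution=1-4h) = 0.02 + 0.10 + 0.10 = 0.22.
P(Resolution=4-24h) = 0.11 + 0.05 + 0.17 = 0.33.
P(Resolution ∈ {1-4h, 4-24h}) = 0.22 + 0.33 = 0.55; P(Priority=P2, Resolution ∈ {1-4h, 4-24h}) = 0.10 + 0.05 = 0.15.
P(Priority=P2 | Resolution ∈ {1-4h, 4-24h}) = 0.15/0.55 = 0.2727.

0.2727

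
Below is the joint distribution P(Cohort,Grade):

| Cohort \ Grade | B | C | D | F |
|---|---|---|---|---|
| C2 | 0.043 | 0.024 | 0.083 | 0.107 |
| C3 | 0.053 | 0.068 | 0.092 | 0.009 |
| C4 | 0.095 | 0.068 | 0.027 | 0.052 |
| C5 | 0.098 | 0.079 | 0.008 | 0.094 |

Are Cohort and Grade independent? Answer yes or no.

no

P(Cohort=C5) = 0.279 and P(Grade=D) = 0.210, so their product is 0.05859, but P(Cohort=C5, Grade=D) = 0.008. Since these differ, Cohort and Grade are not independent.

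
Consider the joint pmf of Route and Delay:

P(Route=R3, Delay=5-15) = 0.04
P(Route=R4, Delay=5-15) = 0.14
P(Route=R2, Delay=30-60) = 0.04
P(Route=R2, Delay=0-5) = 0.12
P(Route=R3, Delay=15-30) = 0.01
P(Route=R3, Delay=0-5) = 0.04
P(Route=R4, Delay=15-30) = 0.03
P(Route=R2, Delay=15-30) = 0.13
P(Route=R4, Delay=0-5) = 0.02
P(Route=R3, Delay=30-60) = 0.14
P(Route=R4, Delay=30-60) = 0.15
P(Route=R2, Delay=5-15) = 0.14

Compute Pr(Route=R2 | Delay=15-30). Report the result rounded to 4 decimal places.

P(Delay=15-30) = 0.13 + 0.01 + 0.03 = 0.17.
P(Route=R2 | Delay=15-30) = 0.13/0.17 = 0.7647.

0.7647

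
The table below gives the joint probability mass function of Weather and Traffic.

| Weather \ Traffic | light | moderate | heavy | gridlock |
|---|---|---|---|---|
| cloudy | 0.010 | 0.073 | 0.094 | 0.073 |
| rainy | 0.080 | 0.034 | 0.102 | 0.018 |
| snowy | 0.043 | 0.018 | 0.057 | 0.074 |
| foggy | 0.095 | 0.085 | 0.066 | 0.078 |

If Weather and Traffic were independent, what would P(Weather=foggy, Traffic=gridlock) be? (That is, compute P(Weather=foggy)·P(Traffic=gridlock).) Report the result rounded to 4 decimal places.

P(Weather=foggy) = 0.095 + 0.085 + 0.066 + 0.078 = 0.324.
P(Traffic=gridlock) = 0.073 + 0.018 + 0.074 + 0.078 = 0.243.
Product: 0.324 × 0.243 = 0.0787.

0.0787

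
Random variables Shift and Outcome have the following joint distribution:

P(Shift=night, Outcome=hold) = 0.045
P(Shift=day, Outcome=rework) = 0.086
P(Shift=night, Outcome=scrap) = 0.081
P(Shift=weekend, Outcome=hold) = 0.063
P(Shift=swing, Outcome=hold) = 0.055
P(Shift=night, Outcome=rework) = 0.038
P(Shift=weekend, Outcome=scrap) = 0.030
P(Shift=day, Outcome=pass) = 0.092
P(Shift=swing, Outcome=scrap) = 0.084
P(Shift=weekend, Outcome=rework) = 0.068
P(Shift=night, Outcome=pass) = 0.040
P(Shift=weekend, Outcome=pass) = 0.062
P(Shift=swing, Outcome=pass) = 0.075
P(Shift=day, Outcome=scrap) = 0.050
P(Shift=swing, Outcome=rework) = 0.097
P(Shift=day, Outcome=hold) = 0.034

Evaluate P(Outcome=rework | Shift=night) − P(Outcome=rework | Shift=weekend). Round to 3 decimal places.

P(Shift=night) = 0.040 + 0.038 + 0.081 + 0.045 = 0.204; P(Outcome=rework | Shift=night) = 0.038/0.204 = 0.1863.
P(Shift=weekend) = 0.062 + 0.068 + 0.030 + 0.063 = 0.223; P(Outcome=rework | Shift=weekend) = 0.068/0.223 = 0.3049.
Difference = -0.119.

-0.119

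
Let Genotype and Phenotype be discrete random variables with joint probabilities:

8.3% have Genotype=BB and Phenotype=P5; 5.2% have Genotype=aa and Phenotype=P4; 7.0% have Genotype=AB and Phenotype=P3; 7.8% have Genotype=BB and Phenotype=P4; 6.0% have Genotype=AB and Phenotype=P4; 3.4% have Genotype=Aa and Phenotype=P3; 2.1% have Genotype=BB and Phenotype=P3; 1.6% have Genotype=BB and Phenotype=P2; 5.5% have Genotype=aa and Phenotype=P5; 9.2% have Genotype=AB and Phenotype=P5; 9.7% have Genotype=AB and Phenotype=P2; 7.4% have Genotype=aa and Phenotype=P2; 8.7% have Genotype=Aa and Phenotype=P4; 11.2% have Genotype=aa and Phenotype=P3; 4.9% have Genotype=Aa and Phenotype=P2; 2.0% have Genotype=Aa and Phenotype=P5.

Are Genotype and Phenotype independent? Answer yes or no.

no

P(Genotype=aa) = 0.293 and P(Phenotype=P3) = 0.237, so their product is 0.06944, but P(Genotype=aa, Phenotype=P3) = 0.112. Since these differ, Genotype and Phenotype are not independent.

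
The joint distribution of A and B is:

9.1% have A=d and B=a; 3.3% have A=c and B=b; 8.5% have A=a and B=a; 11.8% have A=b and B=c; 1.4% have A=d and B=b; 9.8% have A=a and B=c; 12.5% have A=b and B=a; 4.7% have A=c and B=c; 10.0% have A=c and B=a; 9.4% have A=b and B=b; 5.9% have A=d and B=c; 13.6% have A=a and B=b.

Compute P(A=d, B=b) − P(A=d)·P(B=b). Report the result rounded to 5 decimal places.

P(A=d) = 0.091 + 0.014 + 0.059 = 0.164.
P(B=b) = 0.136 + 0.094 + 0.033 + 0.014 = 0.277.
P(A=d, B=b) − P(A=d)P(B=b) = 0.014 − 0.164×0.277 = -0.03143.

-0.03143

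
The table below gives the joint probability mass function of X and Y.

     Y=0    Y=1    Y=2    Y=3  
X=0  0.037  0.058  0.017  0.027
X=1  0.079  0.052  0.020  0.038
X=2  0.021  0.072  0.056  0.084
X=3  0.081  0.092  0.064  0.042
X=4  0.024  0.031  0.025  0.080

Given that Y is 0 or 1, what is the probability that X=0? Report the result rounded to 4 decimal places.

0.1737

P(Y=0) = 0.037 + 0.079 + 0.021 + 0.081 + 0.024 = 0.242.
P(Y=1) = 0.058 + 0.052 + 0.072 + 0.092 + 0.031 = 0.305.
P(Y ∈ {0, 1}) = 0.242 + 0.305 = 0.547; P(X=0, Y ∈ {0, 1}) = 0.037 + 0.058 = 0.095.
P(X=0 | Y ∈ {0, 1}) = 0.095/0.547 = 0.1737.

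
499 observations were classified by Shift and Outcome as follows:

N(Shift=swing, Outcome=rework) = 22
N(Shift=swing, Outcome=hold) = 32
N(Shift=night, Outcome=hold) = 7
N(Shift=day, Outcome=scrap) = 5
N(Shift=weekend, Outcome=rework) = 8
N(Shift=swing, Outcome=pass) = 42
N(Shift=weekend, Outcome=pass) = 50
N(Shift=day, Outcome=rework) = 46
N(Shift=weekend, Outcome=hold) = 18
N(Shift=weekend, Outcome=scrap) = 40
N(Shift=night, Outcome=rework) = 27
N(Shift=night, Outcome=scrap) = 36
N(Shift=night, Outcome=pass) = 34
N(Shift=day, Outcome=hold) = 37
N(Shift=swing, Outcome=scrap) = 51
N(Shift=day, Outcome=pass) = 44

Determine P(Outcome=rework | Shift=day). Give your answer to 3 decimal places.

Total with Shift=day: 44 + 46 + 5 + 37 = 132.
P(Outcome=rework | Shift=day) = 46/132 = 0.348.

0.348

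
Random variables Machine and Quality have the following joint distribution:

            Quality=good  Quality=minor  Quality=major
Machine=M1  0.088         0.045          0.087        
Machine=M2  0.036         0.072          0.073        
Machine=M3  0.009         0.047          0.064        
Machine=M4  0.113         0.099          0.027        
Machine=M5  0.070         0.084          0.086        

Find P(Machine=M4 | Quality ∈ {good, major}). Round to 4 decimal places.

P(Quality=good) = 0.088 + 0.036 + 0.009 + 0.113 + 0.070 = 0.316.
P(Quality=major) = 0.087 + 0.073 + 0.064 + 0.027 + 0.086 = 0.337.
P(Quality ∈ {good, major}) = 0.316 + 0.337 = 0.653; P(Machine=M4, Quality ∈ {good, major}) = 0.113 + 0.027 = 0.140.
P(Machine=M4 | Quality ∈ {good, major}) = 0.140/0.653 = 0.2144.

0.2144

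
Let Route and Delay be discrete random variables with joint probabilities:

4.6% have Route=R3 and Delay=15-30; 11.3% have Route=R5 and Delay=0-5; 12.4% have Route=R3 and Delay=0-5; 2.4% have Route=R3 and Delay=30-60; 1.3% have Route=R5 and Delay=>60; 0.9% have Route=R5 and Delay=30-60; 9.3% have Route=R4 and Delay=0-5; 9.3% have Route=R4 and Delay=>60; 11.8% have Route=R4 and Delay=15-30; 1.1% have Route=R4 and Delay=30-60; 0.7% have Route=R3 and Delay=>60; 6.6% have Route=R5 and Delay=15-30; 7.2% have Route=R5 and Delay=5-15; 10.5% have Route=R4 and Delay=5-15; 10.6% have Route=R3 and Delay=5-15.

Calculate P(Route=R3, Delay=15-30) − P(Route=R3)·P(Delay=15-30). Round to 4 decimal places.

-0.0246

P(Route=R3) = 0.124 + 0.106 + 0.046 + 0.024 + 0.007 = 0.307.
P(Delay=15-30) = 0.046 + 0.118 + 0.066 = 0.230.
P(Route=R3, Delay=15-30) − P(Route=R3)P(Delay=15-30) = 0.046 − 0.307×0.230 = -0.0246.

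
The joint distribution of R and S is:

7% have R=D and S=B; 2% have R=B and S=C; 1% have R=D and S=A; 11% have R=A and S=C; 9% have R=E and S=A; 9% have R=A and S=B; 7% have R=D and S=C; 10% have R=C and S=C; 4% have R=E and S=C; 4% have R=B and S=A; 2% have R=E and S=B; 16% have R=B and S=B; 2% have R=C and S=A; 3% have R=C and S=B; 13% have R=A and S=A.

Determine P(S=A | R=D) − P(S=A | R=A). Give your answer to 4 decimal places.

-0.3273

P(R=D) = 0.01 + 0.07 + 0.07 = 0.15; P(S=A | R=D) = 0.01/0.15 = 0.06667.
P(R=A) = 0.13 + 0.09 + 0.11 = 0.33; P(S=A | R=A) = 0.13/0.33 = 0.39394.
Difference = -0.3273.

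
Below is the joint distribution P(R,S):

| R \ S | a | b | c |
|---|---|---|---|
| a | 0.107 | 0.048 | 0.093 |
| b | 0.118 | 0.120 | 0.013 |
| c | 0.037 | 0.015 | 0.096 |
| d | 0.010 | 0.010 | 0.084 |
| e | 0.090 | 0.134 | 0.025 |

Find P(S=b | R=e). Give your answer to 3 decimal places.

0.538

P(R=e) = 0.090 + 0.134 + 0.025 = 0.249.
P(S=b | R=e) = 0.134/0.249 = 0.538.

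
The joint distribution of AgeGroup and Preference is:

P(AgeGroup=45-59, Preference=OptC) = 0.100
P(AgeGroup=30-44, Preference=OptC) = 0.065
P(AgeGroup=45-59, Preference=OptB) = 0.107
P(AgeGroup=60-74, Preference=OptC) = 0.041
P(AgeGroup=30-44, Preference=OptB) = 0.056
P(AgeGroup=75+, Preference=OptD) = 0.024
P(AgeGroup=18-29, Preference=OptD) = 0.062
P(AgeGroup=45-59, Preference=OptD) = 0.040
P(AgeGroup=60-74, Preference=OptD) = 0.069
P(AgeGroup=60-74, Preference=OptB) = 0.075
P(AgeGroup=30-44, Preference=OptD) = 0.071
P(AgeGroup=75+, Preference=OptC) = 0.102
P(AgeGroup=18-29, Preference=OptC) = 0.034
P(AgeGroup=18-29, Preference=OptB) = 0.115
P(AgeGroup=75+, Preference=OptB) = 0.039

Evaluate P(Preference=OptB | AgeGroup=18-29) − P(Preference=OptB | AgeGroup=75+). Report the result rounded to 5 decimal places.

P(AgeGroup=18-29) = 0.115 + 0.034 + 0.062 = 0.211; P(Preference=OptB | AgeGroup=18-29) = 0.115/0.211 = 0.545024.
P(AgeGroup=75+) = 0.039 + 0.102 + 0.024 = 0.165; P(Preference=OptB | AgeGroup=75+) = 0.039/0.165 = 0.236364.
Difference = 0.30866.

0.30866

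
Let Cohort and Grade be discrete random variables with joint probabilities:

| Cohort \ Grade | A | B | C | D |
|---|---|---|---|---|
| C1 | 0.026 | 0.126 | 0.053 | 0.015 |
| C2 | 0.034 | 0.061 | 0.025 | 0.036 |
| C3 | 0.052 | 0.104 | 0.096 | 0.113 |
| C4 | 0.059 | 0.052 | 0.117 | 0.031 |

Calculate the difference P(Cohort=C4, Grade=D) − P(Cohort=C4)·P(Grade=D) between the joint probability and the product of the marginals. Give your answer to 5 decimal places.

-0.01951

P(Cohort=C4) = 0.059 + 0.052 + 0.117 + 0.031 = 0.259.
P(Grade=D) = 0.015 + 0.036 + 0.113 + 0.031 = 0.195.
P(Cohort=C4, Grade=D) − P(Cohort=C4)P(Grade=D) = 0.031 − 0.259×0.195 = -0.01951.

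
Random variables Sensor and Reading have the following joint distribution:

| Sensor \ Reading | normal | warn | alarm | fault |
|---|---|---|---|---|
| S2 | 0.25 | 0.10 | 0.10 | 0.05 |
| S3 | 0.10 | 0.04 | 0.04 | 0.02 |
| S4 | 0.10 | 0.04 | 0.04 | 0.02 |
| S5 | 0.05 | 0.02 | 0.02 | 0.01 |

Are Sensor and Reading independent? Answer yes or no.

Every cell satisfies P(Sensor,Reading) = P(Sensor)·P(Reading). For instance P(Sensor=S3) = 0.20, P(Reading=warn) = 0.20, and 0.20×0.20 = 0.04 matches the joint entry. So Sensor and Reading are independent.

yes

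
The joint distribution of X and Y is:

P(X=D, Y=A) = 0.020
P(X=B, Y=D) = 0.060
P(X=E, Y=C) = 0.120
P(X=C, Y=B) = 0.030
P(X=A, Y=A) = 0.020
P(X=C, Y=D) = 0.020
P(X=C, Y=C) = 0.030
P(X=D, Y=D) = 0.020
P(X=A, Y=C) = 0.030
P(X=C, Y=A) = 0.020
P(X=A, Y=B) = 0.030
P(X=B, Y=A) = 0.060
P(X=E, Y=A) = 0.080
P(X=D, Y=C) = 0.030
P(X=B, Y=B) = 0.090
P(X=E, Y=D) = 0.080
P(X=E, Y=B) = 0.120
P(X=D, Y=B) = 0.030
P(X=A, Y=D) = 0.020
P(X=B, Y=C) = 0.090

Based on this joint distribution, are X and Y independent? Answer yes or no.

yes

Every cell satisfies P(X,Y) = P(X)·P(Y). For instance P(X=C) = 0.100, P(Y=B) = 0.300, and 0.100×0.300 = 0.030 matches the joint entry. So X and Y are independent.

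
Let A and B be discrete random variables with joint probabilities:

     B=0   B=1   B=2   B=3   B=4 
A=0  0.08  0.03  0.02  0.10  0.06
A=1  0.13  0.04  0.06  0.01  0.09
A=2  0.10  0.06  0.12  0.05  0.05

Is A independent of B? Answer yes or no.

P(A=0) = 0.29 and P(B=3) = 0.16, so their product is 0.0464, but P(A=0, B=3) = 0.10. Since these differ, A and B are not independent.

no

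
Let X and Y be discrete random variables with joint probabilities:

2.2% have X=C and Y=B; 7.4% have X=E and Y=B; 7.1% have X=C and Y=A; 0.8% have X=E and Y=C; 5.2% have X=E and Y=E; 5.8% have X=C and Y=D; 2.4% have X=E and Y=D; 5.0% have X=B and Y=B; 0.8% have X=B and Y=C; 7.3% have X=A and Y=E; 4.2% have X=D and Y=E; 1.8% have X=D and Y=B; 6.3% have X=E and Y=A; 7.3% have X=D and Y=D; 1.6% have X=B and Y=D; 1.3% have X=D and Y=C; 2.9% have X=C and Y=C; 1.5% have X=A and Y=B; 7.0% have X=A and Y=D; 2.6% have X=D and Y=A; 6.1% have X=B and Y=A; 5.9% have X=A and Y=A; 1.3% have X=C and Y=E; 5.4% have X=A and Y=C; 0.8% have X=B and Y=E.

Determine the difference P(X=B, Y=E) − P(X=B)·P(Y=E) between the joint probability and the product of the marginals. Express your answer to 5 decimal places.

-0.01888

P(X=B) = 0.061 + 0.050 + 0.008 + 0.016 + 0.008 = 0.143.
P(Y=E) = 0.073 + 0.008 + 0.013 + 0.042 + 0.052 = 0.188.
P(X=B, Y=E) − P(X=B)P(Y=E) = 0.008 − 0.143×0.188 = -0.01888.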